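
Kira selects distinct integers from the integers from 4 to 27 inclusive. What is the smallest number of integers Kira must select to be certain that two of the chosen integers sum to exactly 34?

15

Group the elements by complementary pair {x, 34−x}: {7,27}, {8,26}, {9,25}, …, giving 10 two-element pairs, the single value 17 (it cannot pair with itself since the integers are distinct), and 3 integers whose partner 34−x falls outside [4,27].
By pigeonhole, treating each of those 14 groups as a pigeonhole, one can pick one integer per group — 14 integers — with no two summing to 34.
The 15th integer lands in an occupied pair, forcing a sum of 34.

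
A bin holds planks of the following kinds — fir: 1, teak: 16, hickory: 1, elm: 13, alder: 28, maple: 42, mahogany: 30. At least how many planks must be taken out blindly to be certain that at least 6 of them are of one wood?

28

Put each drawn plank into a box by wood. The largest draw with every box below 6 takes min(count, 5) from each wood; woods with fewer than 5 contribute all they have.
Σ min(cᵢ, 5) = 1 + 5 + 1 + 5 + 5 + 5 + 5 = 27.
Draw number 27 + 1 = 28 must push one box to 6.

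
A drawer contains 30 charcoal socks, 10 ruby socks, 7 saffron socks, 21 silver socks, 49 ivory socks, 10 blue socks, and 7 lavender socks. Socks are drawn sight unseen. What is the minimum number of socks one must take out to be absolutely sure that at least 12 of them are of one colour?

68

The 7 colours are the holes; the socks drawn are the pigeons.
To avoid 12 of any one colour, the worst case takes at most 11 of each colour, or every sock of a colour that has fewer than 11.
That gives 11 + 10 + 7 + 11 + 11 + 10 + 7 = 67 socks with no colour reaching 12.
The next sock forces some colour to 12, so 67 + 1 = 68.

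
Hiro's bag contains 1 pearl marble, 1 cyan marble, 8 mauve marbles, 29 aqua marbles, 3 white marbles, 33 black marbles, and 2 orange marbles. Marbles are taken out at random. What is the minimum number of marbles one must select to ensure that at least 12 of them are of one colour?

38

The 7 colours are the holes; the marbles drawn are the pigeons.
To avoid 12 of any one colour, the worst case takes at most 11 of each colour, or every marble of a colour that has fewer than 11.
That gives 1 + 1 + 8 + 11 + 3 + 11 + 2 = 37 marbles with no colour reaching 12.
The next marble forces some colour to 12, so 37 + 1 = 38.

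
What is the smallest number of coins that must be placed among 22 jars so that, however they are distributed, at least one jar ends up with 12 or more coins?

With 242 coins one could put exactly 11 in each of the 22 jars, and no jar would reach 12.
Pigeonhole: one more coin must land in a jar that already has 11, giving it 12.
So 22 × 11 + 1 = 243 coins are required.

243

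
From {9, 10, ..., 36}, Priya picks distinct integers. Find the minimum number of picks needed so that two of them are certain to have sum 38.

19

Two chosen integers sum to 38 exactly when both halves of some pair {x, 38−x} with 9 ≤ x ≤ 38−x ≤ 29 are chosen — 10 such pairs.
The remaining 8 elements (those with no distinct partner in range) can never complete a 38-sum, so the worst case takes all of them and one from each pair: 8 + 10 = 18.
The 19th integer has to be the second member of some pair, so 18 + 1 = 19.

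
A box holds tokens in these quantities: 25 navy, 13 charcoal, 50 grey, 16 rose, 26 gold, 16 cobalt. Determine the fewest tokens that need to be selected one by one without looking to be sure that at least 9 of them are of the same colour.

Pigeonhole: the 6 colours are the holes; the tokens drawn are the pigeons.
To avoid 9 of any one colour, the worst case takes at most 8 of each colour.
That gives 8 + 8 + 8 + 8 + 8 + 8 = 48 tokens with no colour reaching 9.
The next token forces some colour to 9, so 48 + 1 = 49.

49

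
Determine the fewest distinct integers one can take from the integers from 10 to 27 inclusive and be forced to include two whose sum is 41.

12

Two chosen integers sum to 41 exactly when both halves of some pair {x, 41−x} with 14 ≤ x ≤ 41−x ≤ 27 are chosen — 7 such pairs.
The remaining 4 elements (those with no distinct partner in range) can never complete a 41-sum, so the worst case takes all of them and one from each pair: 4 + 7 = 11.
The 12th integer has to be the second member of some pair, so 11 + 1 = 12.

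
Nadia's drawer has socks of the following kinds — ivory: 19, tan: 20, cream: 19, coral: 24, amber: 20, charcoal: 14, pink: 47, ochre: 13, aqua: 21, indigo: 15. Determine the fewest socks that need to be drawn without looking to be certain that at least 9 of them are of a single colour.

An adversary could hand out at most 8 socks per colour: 8 + 8 + 8 + 8 + 8 + 8 + 8 + 8 + 8 + 8 = 80 socks and still no colour has 9.
By the pigeonhole principle, one more sock lands in a colour already at 8, so 81 draws are enough and 80 are not.

81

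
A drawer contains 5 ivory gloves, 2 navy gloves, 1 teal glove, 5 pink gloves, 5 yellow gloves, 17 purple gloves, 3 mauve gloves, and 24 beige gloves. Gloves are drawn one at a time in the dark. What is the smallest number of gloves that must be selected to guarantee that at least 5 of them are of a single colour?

27

An adversary could hand out at most 4 gloves per colour (navy, teal, mauve run out sooner): 4 + 2 + 1 + 4 + 4 + 4 + 3 + 4 = 26 gloves and still no colour has 5.
Pigeonhole: one more glove lands in a colour already at 4, so 27 draws are enough and 26 are not.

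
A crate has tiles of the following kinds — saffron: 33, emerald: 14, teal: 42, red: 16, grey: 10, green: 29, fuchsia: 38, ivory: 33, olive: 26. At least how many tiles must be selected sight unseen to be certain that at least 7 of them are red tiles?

In the worst case for collecting red tiles, every non-red tile comes out first.
There are 33 + 14 + 42 + 10 + 29 + 38 + 33 + 26 = 225 non-red tiles altogether.
After those, each further tile must be red, so 225 + 7 = 232 draws guarantee 7 red tiles.

232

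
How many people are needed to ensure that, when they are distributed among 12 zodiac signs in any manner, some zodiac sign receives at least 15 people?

169

With 168 people one could put exactly 14 in each of the 12 zodiac signs, and no zodiac sign would reach 15.
One more person must land in a zodiac sign that already has 14, giving it 15.
So 12 × 14 + 1 = 169 people are required.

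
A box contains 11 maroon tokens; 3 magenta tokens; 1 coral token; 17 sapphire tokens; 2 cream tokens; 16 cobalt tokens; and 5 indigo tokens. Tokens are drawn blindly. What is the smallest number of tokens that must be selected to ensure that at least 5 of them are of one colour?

The 7 colours are the holes; the tokens drawn are the pigeons.
To avoid 5 of any one colour, the worst case takes at most 4 of each colour, or every token of a colour that has fewer than 4.
That gives 4 + 3 + 1 + 4 + 2 + 4 + 4 = 22 tokens with no colour reaching 5.
The next token forces some colour to 5, so 22 + 1 = 23.

23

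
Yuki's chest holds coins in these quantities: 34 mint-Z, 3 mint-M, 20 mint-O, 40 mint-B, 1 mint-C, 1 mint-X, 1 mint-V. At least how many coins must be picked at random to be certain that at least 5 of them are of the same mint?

19

An adversary could hand out at most 4 coins per mint (4 mints run out sooner): 4 + 3 + 4 + 4 + 1 + 1 + 1 = 18 coins and still no mint has 5.
One more coin lands in a mint already at 4, so 19 draws are enough and 18 are not.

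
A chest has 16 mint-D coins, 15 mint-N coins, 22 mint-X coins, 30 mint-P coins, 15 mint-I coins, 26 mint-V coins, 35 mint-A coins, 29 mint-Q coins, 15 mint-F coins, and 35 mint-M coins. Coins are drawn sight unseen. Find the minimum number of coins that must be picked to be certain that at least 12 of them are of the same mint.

111

The 10 mints are the holes; the coins drawn are the pigeons.
To avoid 12 of any one mint, the worst case takes at most 11 of each mint.
That gives 11 + 11 + 11 + 11 + 11 + 11 + 11 + 11 + 11 + 11 = 110 coins with no mint reaching 12.
The next coin forces some mint to 12, so 110 + 1 = 111.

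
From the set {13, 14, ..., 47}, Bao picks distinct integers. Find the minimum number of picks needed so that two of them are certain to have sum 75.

A set avoiding the sum 75 can contain at most one of each pair {x, 75−x}, plus the 15 elements whose complement lies outside the range.
The integers 13, …, 37 (25 of them) are such a set: any two sum to at least 13+14 = 27 and at most 36+37 = 73 < 75.
By the pigeonhole principle, any 26th integer completes one of the 10 pairs, so 26 choices force a sum of 75.

26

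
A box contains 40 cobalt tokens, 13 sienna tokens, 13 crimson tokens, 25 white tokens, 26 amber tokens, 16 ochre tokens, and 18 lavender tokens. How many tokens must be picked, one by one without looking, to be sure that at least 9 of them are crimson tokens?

147

In the worst case for collecting crimson tokens, every non-crimson token comes out first.
There are 40 + 13 + 25 + 26 + 16 + 18 = 138 non-crimson tokens altogether.
After those, each further token must be crimson, so 138 + 9 = 147 draws guarantee 9 crimson tokens.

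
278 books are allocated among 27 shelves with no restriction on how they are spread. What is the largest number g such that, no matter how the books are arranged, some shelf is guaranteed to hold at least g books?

11

By the pigeonhole principle, the 27 shelves are the holes and the 278 books are the pigeons.
If every shelf held at most 10 books, the total would be at most 27 × 10 = 270, which is less than 278.
So some shelf holds at least ⌈278/27⌉ = 11 books.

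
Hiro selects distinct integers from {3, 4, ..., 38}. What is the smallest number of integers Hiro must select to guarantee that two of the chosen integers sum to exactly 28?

Two chosen integers sum to 28 exactly when both halves of some pair {x, 28−x} with 3 ≤ x ≤ 28−x ≤ 25 are chosen — 11 such pairs.
The remaining 14 elements (those with no distinct partner in range) can never complete a 28-sum, so the worst case takes all of them and one from each pair: 14 + 11 = 25.
By pigeonhole, the 26th integer has to be the second member of some pair, so 25 + 1 = 26.

26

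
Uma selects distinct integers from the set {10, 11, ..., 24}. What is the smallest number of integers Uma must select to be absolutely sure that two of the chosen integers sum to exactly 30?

11

Group the elements by complementary pair {x, 30−x}: {10,20}, {11,19}, {12,18}, …, giving 5 two-element pairs, the single value 15 (it cannot pair with itself since the integers are distinct), and 4 integers whose partner 30−x falls outside [10,24].
Pigeonhole: treating each of those 10 groups as a pigeonhole, one can pick one integer per group — 10 integers — with no two summing to 30.
The 11th integer lands in an occupied pair, forcing a sum of 30.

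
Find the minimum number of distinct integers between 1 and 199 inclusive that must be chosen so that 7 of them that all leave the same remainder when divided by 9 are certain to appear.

By pigeonhole, the 9 residue classes mod 9 are the pigeonholes.
With 54 integers one could put 6 in each residue class and have no class reach 7.
The 55th integer pushes some class to 7, so 9·6 + 1 = 55.

55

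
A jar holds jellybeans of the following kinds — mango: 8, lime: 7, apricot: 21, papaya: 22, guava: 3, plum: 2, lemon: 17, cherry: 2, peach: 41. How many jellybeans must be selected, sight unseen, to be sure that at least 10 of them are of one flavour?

59

By pigeonhole, put each drawn jellybean into a box by flavour. The largest draw with every box below 10 takes min(count, 9) from each flavour; flavours with fewer than 9 contribute all they have.
Σ min(cᵢ, 9) = 8 + 7 + 9 + 9 + 3 + 2 + 9 + 2 + 9 = 58.
Draw number 58 + 1 = 59 must push one box to 10.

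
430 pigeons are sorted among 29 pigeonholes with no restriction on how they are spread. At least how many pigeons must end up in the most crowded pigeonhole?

By the pigeonhole principle, the 29 pigeonholes are the holes and the 430 pigeons are the pigeons.
If every pigeonhole held at most 14 pigeons, the total would be at most 29 × 14 = 406, which is less than 430.
So some pigeonhole holds at least ⌈430/29⌉ = 15 pigeons.

15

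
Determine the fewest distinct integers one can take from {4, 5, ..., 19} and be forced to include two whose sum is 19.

11

Group the elements by complementary pair {x, 19−x}: {4,15}, {5,14}, {6,13}, …, giving 6 two-element pairs and 4 integers whose partner 19−x falls outside [4,19].
Treating each of those 10 groups as a pigeonhole, one can pick one integer per group — 10 integers — with no two summing to 19.
The 11th integer lands in an occupied pair, forcing a sum of 19.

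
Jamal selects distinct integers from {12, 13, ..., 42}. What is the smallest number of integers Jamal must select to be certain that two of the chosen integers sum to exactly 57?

18

A set avoiding the sum 57 can contain at most one of each pair {x, 57−x}, plus the 3 elements whose complement lies outside the range.
The integers 12, …, 28 (17 of them) are such a set: any two sum to at least 12+13 = 25 and at most 27+28 = 55 < 57.
By pigeonhole, any 18th integer completes one of the 14 pairs, so 18 choices force a sum of 57.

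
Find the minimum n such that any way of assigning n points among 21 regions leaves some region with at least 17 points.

With 336 points one could put exactly 16 in each of the 21 regions, and no region would reach 17.
By pigeonhole, one more point must land in a region that already has 16, giving it 17.
So 21 × 16 + 1 = 337 points are required.

337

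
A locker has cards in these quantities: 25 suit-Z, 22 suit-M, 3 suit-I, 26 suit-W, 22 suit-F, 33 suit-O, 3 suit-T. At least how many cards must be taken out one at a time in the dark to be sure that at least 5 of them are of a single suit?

27

The 7 suits are the holes; the cards drawn are the pigeons.
To avoid 5 of any one suit, the worst case takes at most 4 of each suit, or every card of a suit that has fewer than 4.
That gives 4 + 4 + 3 + 4 + 4 + 4 + 3 = 26 cards with no suit reaching 5.
The next card forces some suit to 5, so 26 + 1 = 27.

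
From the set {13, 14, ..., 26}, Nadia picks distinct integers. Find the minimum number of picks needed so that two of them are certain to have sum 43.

A set avoiding the sum 43 can contain at most one of each pair {x, 43−x}, plus the 4 elements whose complement lies outside the range.
The integers 13, …, 21 (9 of them) are such a set: any two sum to at least 13+14 = 27 and at most 20+21 = 41 < 43.
By pigeonhole, any 10th integer completes one of the 5 pairs, so 10 choices force a sum of 43.

10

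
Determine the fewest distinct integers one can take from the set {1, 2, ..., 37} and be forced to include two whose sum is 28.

Two chosen integers sum to 28 exactly when both halves of some pair {x, 28−x} with 1 ≤ x ≤ 28−x ≤ 27 are chosen — 13 such pairs.
The remaining 11 elements (those with no distinct partner in range) can never complete a 28-sum, so the worst case takes all of them and one from each pair: 11 + 13 = 24.
Pigeonhole: the 25th integer has to be the second member of some pair, so 24 + 1 = 25.

25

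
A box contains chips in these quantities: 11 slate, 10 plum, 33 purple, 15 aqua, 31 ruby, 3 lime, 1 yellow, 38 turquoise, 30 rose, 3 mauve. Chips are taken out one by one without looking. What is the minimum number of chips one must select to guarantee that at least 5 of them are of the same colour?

By pigeonhole, put each drawn chip into a box by colour. The largest draw with every box below 5 takes min(count, 4) from each colour; colours with fewer than 4 contribute all they have.
Σ min(cᵢ, 4) = 4 + 4 + 4 + 4 + 4 + 3 + 1 + 4 + 4 + 3 = 35.
Draw number 35 + 1 = 36 must push one box to 5.

36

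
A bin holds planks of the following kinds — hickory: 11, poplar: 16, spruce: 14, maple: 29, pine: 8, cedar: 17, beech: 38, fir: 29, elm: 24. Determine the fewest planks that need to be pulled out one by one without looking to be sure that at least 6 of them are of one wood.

An adversary could hand out at most 5 planks per wood: 5 + 5 + 5 + 5 + 5 + 5 + 5 + 5 + 5 = 45 planks and still no wood has 6.
One more plank lands in a wood already at 5, so 46 draws are enough and 45 are not.

46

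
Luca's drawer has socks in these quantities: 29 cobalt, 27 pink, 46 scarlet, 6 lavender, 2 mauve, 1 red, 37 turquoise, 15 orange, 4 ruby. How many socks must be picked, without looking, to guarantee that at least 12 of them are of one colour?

69

An adversary could hand out at most 11 socks per colour (4 colours run out sooner): 11 + 11 + 11 + 6 + 2 + 1 + 11 + 11 + 4 = 68 socks and still no colour has 12.
Pigeonhole: one more sock lands in a colour already at 11, so 69 draws are enough and 68 are not.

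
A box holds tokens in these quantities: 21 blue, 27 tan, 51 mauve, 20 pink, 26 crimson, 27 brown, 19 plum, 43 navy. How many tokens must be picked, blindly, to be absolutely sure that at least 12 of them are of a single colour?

89

By pigeonhole, the 8 colours are the holes; the tokens drawn are the pigeons.
To avoid 12 of any one colour, the worst case takes at most 11 of each colour.
That gives 11 + 11 + 11 + 11 + 11 + 11 + 11 + 11 = 88 tokens with no colour reaching 12.
The next token forces some colour to 12, so 88 + 1 = 89.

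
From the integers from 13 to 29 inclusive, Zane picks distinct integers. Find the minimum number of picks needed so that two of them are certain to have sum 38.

Group the elements by complementary pair {x, 38−x}: {13,25}, {14,24}, {15,23}, …, giving 6 two-element pairs, the single value 19 (it cannot pair with itself since the integers are distinct), and 4 integers whose partner 38−x falls outside [13,29].
Treating each of those 11 groups as a pigeonhole, one can pick one integer per group — 11 integers — with no two summing to 38.
The 12th integer lands in an occupied pair, forcing a sum of 38.

12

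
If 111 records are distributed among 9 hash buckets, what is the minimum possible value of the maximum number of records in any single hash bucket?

13

The 9 hash buckets are the holes and the 111 records are the pigeons.
If every hash bucket held at most 12 records, the total would be at most 9 × 12 = 108, which is less than 111.
So some hash bucket holds at least ⌈111/9⌉ = 13 records.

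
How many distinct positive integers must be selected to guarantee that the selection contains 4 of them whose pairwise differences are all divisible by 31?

94

Integers whose pairwise differences are multiples of 31 are exactly those sharing a remainder mod 31. By pigeonhole, the 31 residue classes mod 31 are the pigeonholes.
With 93 integers one could put 3 in each residue class and have no class reach 4.
The 94th integer pushes some class to 4, so 31·3 + 1 = 94.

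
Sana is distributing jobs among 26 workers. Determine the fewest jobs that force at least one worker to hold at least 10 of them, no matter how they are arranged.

With 234 jobs one could put exactly 9 in each of the 26 workers, and no worker would reach 10.
One more job must land in a worker that already has 9, giving it 10.
So 26 × 9 + 1 = 235 jobs are required.

235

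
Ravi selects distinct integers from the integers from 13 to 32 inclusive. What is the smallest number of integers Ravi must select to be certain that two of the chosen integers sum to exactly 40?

Two chosen integers sum to 40 exactly when both halves of some pair {x, 40−x} with 13 ≤ x ≤ 40−x ≤ 27 are chosen — 7 such pairs.
The remaining 6 elements (those with no distinct partner in range) can never complete a 40-sum, so the worst case takes all of them and one from each pair: 6 + 7 = 13.
By the pigeonhole principle, the 14th integer has to be the second member of some pair, so 13 + 1 = 14.

14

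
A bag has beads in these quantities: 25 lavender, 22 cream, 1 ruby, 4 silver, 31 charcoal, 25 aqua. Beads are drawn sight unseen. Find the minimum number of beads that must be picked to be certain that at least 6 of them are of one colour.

26

By pigeonhole, put each drawn bead into a box by colour. The largest draw with every box below 6 takes min(count, 5) from each colour; colours with fewer than 5 contribute all they have.
Σ min(cᵢ, 5) = 5 + 5 + 1 + 4 + 5 + 5 = 25.
Draw number 25 + 1 = 26 must push one box to 6.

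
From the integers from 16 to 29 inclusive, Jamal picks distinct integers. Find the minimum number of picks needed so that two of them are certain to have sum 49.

Group the elements by complementary pair {x, 49−x}: {20,29}, {21,28}, {22,27}, …, giving 5 two-element pairs and 4 integers whose partner 49−x falls outside [16,29].
Treating each of those 9 groups as a pigeonhole, one can pick one integer per group — 9 integers — with no two summing to 49.
The 10th integer lands in an occupied pair, forcing a sum of 49.

10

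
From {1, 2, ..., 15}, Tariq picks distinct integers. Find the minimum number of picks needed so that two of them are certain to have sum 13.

Group the elements by complementary pair {x, 13−x}: {1,12}, {2,11}, {3,10}, …, giving 6 two-element pairs and 3 integers whose partner 13−x falls outside [1,15].
By pigeonhole, treating each of those 9 groups as a pigeonhole, one can pick one integer per group — 9 integers — with no two summing to 13.
The 10th integer lands in an occupied pair, forcing a sum of 13.

10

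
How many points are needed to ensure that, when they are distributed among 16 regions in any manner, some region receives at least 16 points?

With 240 points one could put exactly 15 in each of the 16 regions, and no region would reach 16.
One more point must land in a region that already has 15, giving it 16.
So 16 × 15 + 1 = 241 points are required.

241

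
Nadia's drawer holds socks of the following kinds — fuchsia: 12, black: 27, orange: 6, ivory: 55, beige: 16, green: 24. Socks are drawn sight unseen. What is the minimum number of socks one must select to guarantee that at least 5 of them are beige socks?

In the worst case for collecting beige socks, every non-beige sock comes out first.
There are 12 + 27 + 6 + 55 + 24 = 124 non-beige socks altogether.
After those, each further sock must be beige, so 124 + 5 = 129 draws guarantee 5 beige socks.

129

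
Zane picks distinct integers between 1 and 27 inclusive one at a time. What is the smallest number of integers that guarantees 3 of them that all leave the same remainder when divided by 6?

By pigeonhole, the 6 residue classes mod 6 are the pigeonholes.
With 12 integers one could put 2 in each residue class and have no class reach 3.
The 13th integer pushes some class to 3, so 6·2 + 1 = 13.

13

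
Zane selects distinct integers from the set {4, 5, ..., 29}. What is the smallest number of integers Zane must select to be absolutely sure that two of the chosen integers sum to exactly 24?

A set avoiding the sum 24 can contain at most one of each pair {x, 24−x}, plus the 10 elements whose complement lies outside the range or equal to its own complement.
The integers 12, …, 29 (18 of them) are such a set: any two sum to at least 12+13 = 25 > 24.
By pigeonhole, any 19th integer completes one of the 8 pairs, so 19 choices force a sum of 24.

19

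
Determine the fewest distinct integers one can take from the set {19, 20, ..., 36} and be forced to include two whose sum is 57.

Group the elements by complementary pair {x, 57−x}: {21,36}, {22,35}, {23,34}, …, giving 8 two-element pairs and 2 integers whose partner 57−x falls outside [19,36].
Treating each of those 10 groups as a pigeonhole, one can pick one integer per group — 10 integers — with no two summing to 57.
The 11th integer lands in an occupied pair, forcing a sum of 57.

11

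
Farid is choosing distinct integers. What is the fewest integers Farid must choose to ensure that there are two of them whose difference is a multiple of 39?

Integers whose pairwise differences are multiples of 39 are exactly those sharing a remainder mod 39. By pigeonhole, the 39 residue classes mod 39 are the pigeonholes.
With 39 integers one could put 1 in each residue class and have no class reach 2.
The 40th integer pushes some class to 2, so 39·1 + 1 = 40.

40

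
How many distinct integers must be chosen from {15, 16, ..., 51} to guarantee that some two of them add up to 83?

Two chosen integers sum to 83 exactly when both halves of some pair {x, 83−x} with 32 ≤ x ≤ 83−x ≤ 51 are chosen — 10 such pairs.
The remaining 17 elements (those with no distinct partner in range) can never complete a 83-sum, so the worst case takes all of them and one from each pair: 17 + 10 = 27.
Pigeonhole: the 28th integer has to be the second member of some pair, so 27 + 1 = 28.

28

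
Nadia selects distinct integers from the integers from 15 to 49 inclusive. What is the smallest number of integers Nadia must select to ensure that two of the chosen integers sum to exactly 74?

24

Group the elements by complementary pair {x, 74−x}: {25,49}, {26,48}, {27,47}, …, giving 12 two-element pairs, the single value 37 (it cannot pair with itself since the integers are distinct), and 10 integers whose partner 74−x falls outside [15,49].
Treating each of those 23 groups as a pigeonhole, one can pick one integer per group — 23 integers — with no two summing to 74.
The 24th integer lands in an occupied pair, forcing a sum of 74.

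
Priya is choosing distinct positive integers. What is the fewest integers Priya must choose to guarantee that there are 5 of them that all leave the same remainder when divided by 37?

The 37 residue classes mod 37 are the pigeonholes.
With 148 integers one could put 4 in each residue class and have no class reach 5.
The 149th integer pushes some class to 5, so 37·4 + 1 = 149.

149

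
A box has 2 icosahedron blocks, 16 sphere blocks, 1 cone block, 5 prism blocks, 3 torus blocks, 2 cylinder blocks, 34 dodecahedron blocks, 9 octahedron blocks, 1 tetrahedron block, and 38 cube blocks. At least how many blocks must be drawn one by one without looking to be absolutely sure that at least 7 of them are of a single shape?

39

Put each drawn block into a box by shape. The largest draw with every box below 7 takes min(count, 6) from each shape; shapes with fewer than 6 contribute all they have.
Σ min(cᵢ, 6) = 2 + 6 + 1 + 5 + 3 + 2 + 6 + 6 + 1 + 6 = 38.
Draw number 38 + 1 = 39 must push one box to 7.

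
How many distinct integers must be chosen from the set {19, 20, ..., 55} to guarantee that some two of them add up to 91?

A set avoiding the sum 91 can contain at most one of each pair {x, 91−x}, plus the 17 elements whose complement lies outside the range.
The integers 19, …, 45 (27 of them) are such a set: any two sum to at least 19+20 = 39 and at most 44+45 = 89 < 91.
By the pigeonhole principle, any 28th integer completes one of the 10 pairs, so 28 choices force a sum of 91.

28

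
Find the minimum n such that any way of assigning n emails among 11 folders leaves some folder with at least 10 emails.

With 99 emails one could put exactly 9 in each of the 11 folders, and no folder would reach 10.
Pigeonhole: one more email must land in a folder that already has 9, giving it 10.
So 11 × 9 + 1 = 100 emails are required.

100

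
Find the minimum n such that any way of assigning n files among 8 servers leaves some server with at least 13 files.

97

With 96 files one could put exactly 12 in each of the 8 servers, and no server would reach 13.
One more file must land in a server that already has 12, giving it 13.
So 8 × 12 + 1 = 97 files are required.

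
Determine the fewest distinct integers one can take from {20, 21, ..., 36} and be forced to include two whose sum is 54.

11

Two chosen integers sum to 54 exactly when both halves of some pair {x, 54−x} with 20 ≤ x ≤ 54−x ≤ 34 are chosen — 7 such pairs.
The remaining 3 elements (those with no distinct partner in range) can never complete a 54-sum, so the worst case takes all of them and one from each pair: 3 + 7 = 10.
By pigeonhole, the 11th integer has to be the second member of some pair, so 10 + 1 = 11.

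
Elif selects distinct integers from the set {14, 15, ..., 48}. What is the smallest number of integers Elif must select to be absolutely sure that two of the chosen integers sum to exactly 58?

Two chosen integers sum to 58 exactly when both halves of some pair {x, 58−x} with 14 ≤ x ≤ 58−x ≤ 44 are chosen — 15 such pairs.
The remaining 5 elements (those with no distinct partner in range) can never complete a 58-sum, so the worst case takes all of them and one from each pair: 5 + 15 = 20.
Pigeonhole: the 21st integer has to be the second member of some pair, so 20 + 1 = 21.

21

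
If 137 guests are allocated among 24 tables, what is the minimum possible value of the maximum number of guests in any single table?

The 24 tables are the holes and the 137 guests are the pigeons.
If every table held at most 5 guests, the total would be at most 24 × 5 = 120, which is less than 137.
So some table holds at least ⌈137/24⌉ = 6 guests.

6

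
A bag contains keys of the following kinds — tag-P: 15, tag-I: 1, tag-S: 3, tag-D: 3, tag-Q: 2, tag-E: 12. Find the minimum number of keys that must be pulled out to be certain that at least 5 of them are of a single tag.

By pigeonhole, put each drawn key into a box by tag. The largest draw with every box below 5 takes min(count, 4) from each tag; tags with fewer than 4 contribute all they have.
Σ min(cᵢ, 4) = 4 + 1 + 3 + 3 + 2 + 4 = 17.
Draw number 17 + 1 = 18 must push one box to 5.

18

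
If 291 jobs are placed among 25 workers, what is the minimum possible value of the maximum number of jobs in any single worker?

12

Pigeonhole: the 25 workers are the holes and the 291 jobs are the pigeons.
If every worker held at most 11 jobs, the total would be at most 25 × 11 = 275, which is less than 291.
So some worker holds at least ⌈291/25⌉ = 12 jobs.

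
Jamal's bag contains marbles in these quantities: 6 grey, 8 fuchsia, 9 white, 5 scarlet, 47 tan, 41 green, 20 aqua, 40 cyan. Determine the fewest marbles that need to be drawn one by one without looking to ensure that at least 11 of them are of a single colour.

An adversary could hand out at most 10 marbles per colour (4 colours run out sooner): 6 + 8 + 9 + 5 + 10 + 10 + 10 + 10 = 68 marbles and still no colour has 11.
By pigeonhole, one more marble lands in a colour already at 10, so 69 draws are enough and 68 are not.

69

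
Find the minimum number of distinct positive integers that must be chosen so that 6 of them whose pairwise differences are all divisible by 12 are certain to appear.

61

Integers whose pairwise differences are multiples of 12 are exactly those sharing a remainder mod 12. Pigeonhole: the 12 residue classes mod 12 are the pigeonholes.
With 60 integers one could put 5 in each residue class and have no class reach 6.
The 61st integer pushes some class to 6, so 12·5 + 1 = 61.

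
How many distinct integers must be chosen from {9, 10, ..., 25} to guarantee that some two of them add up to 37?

11

A set avoiding the sum 37 can contain at most one of each pair {x, 37−x}, plus the 3 elements whose complement lies outside the range.
The integers 9, …, 18 (10 of them) are such a set: any two sum to at least 9+10 = 19 and at most 17+18 = 35 < 37.
Pigeonhole: any 11th integer completes one of the 7 pairs, so 11 choices force a sum of 37.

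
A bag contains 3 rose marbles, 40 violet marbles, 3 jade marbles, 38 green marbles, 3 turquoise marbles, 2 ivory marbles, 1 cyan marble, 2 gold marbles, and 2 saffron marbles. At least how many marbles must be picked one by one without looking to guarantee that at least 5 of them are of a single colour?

By pigeonhole, put each drawn marble into a box by colour. The largest draw with every box below 5 takes min(count, 4) from each colour; colours with fewer than 4 contribute all they have.
Σ min(cᵢ, 4) = 3 + 4 + 3 + 4 + 3 + 2 + 1 + 2 + 2 = 24.
Draw number 24 + 1 = 25 must push one box to 5.

25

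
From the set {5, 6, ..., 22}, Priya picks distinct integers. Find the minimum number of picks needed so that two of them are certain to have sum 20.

14

Group the elements by complementary pair {x, 20−x}: {5,15}, {6,14}, {7,13}, …, giving 5 two-element pairs, the single value 10 (it cannot pair with itself since the integers are distinct), and 7 integers whose partner 20−x falls outside [5,22].
Treating each of those 13 groups as a pigeonhole, one can pick one integer per group — 13 integers — with no two summing to 20.
The 14th integer lands in an occupied pair, forcing a sum of 20.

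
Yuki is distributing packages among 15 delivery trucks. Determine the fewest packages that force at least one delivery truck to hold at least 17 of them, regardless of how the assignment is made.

With 240 packages one could put exactly 16 in each of the 15 delivery trucks, and no delivery truck would reach 17.
One more package must land in a delivery truck that already has 16, giving it 17.
So 15 × 16 + 1 = 241 packages are required.

241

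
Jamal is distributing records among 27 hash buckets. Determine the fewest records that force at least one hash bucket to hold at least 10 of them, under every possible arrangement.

With 243 records one could put exactly 9 in each of the 27 hash buckets, and no hash bucket would reach 10.
By the pigeonhole principle, one more record must land in a hash bucket that already has 9, giving it 10.
So 27 × 9 + 1 = 244 records are required.

244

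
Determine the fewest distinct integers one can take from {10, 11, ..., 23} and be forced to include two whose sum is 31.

9

A set avoiding the sum 31 can contain at most one of each pair {x, 31−x}, plus the 2 elements whose complement lies outside the range.
The integers 16, …, 23 (8 of them) are such a set: any two sum to at least 16+17 = 33 > 31.
Pigeonhole: any 9th integer completes one of the 6 pairs, so 9 choices force a sum of 31.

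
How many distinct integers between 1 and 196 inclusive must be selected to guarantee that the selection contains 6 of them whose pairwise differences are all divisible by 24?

Integers whose pairwise differences are multiples of 24 are exactly those sharing a remainder mod 24. Pigeonhole: the 24 residue classes mod 24 are the pigeonholes.
With 120 integers one could put 5 in each residue class and have no class reach 6.
The 121st integer pushes some class to 6, so 24·5 + 1 = 121.

121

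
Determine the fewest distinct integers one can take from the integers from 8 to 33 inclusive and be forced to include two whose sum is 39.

Two chosen integers sum to 39 exactly when both halves of some pair {x, 39−x} with 8 ≤ x ≤ 39−x ≤ 31 are chosen — 12 such pairs.
The remaining 2 elements (those with no distinct partner in range) can never complete a 39-sum, so the worst case takes all of them and one from each pair: 2 + 12 = 14.
By the pigeonhole principle, the 15th integer has to be the second member of some pair, so 14 + 1 = 15.

15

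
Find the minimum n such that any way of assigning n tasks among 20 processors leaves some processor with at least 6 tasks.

101

With 100 tasks one could put exactly 5 in each of the 20 processors, and no processor would reach 6.
One more task must land in a processor that already has 5, giving it 6.
So 20 × 5 + 1 = 101 tasks are required.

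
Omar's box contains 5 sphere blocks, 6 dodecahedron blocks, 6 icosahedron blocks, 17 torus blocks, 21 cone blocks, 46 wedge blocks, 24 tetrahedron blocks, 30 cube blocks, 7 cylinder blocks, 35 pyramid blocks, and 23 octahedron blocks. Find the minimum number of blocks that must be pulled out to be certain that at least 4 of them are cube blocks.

In the worst case for collecting cube blocks, every non-cube block comes out first.
There are 5 + 6 + 6 + 17 + 21 + 46 + 24 + 7 + 35 + 23 = 190 non-cube blocks altogether.
After those, each further block must be cube, so 190 + 4 = 194 draws guarantee 4 cube blocks.

194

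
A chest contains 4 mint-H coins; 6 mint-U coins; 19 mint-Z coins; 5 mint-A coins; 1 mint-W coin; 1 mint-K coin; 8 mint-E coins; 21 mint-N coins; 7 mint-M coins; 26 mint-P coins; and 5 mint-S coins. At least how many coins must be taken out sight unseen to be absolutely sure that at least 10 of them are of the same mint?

65

An adversary could hand out at most 9 coins per mint (8 mints run out sooner): 4 + 6 + 9 + 5 + 1 + 1 + 8 + 9 + 7 + 9 + 5 = 64 coins and still no mint has 10.
By pigeonhole, one more coin lands in a mint already at 9, so 65 draws are enough and 64 are not.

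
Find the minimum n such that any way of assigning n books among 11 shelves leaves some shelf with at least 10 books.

With 99 books one could put exactly 9 in each of the 11 shelves, and no shelf would reach 10.
One more book must land in a shelf that already has 9, giving it 10.
So 11 × 9 + 1 = 100 books are required.

100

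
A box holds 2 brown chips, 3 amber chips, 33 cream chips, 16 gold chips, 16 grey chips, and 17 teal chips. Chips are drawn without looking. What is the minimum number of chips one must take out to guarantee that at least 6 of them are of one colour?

An adversary could hand out at most 5 chips per colour (brown, amber run out sooner): 2 + 3 + 5 + 5 + 5 + 5 = 25 chips and still no colour has 6.
One more chip lands in a colour already at 5, so 26 draws are enough and 25 are not.

26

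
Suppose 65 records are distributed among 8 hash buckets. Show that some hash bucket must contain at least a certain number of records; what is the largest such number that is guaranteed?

9

Pigeonhole: the 8 hash buckets are the holes and the 65 records are the pigeons.
If every hash bucket held at most 8 records, the total would be at most 8 × 8 = 64, which is less than 65.
So some hash bucket holds at least ⌈65/8⌉ = 9 records.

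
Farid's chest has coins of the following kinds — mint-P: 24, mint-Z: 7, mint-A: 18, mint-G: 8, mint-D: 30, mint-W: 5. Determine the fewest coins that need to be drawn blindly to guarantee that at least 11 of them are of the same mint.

51

Put each drawn coin into a box by mint. The largest draw with every box below 11 takes min(count, 10) from each mint; mints with fewer than 10 contribute all they have.
Σ min(cᵢ, 10) = 10 + 7 + 10 + 8 + 10 + 5 = 50.
Draw number 50 + 1 = 51 must push one box to 11.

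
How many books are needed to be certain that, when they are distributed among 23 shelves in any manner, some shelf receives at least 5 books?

With 92 books one could put exactly 4 in each of the 23 shelves, and no shelf would reach 5.
One more book must land in a shelf that already has 4, giving it 5.
So 23 × 4 + 1 = 93 books are required.

93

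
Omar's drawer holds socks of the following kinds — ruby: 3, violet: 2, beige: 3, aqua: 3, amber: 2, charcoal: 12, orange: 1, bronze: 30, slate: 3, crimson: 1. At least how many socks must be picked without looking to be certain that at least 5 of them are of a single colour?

27

The 10 colours are the holes; the socks drawn are the pigeons.
To avoid 5 of any one colour, the worst case takes at most 4 of each colour, or every sock of a colour that has fewer than 4.
That gives 3 + 2 + 3 + 3 + 2 + 4 + 1 + 4 + 3 + 1 = 26 socks with no colour reaching 5.
The next sock forces some colour to 5, so 26 + 1 = 27.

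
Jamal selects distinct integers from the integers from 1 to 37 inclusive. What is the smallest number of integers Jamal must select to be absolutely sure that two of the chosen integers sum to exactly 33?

Group the elements by complementary pair {x, 33−x}: {1,32}, {2,31}, {3,30}, …, giving 16 two-element pairs and 5 integers whose partner 33−x falls outside [1,37].
Pigeonhole: treating each of those 21 groups as a pigeonhole, one can pick one integer per group — 21 integers — with no two summing to 33.
The 22nd integer lands in an occupied pair, forcing a sum of 33.

22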